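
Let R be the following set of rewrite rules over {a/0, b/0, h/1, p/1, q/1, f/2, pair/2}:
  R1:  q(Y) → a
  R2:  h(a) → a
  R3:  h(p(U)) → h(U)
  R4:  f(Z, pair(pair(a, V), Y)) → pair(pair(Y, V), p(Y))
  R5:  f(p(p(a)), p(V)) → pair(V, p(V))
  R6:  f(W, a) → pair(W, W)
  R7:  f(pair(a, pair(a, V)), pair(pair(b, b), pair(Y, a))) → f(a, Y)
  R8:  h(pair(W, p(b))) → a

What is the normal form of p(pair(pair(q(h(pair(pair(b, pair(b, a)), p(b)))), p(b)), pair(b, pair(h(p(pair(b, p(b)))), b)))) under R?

1. p(pair(pair(q(h(pair(pair(b, pair(b, a)), p(b)))), p(b)), pair(b, pair(h(p(pair(b, p(b)))), b))))  →  p(pair(pair(a, p(b)), pair(b, pair(h(p(pair(b, p(b)))), b))))   [R1 at 1.1.1]
2. p(pair(pair(a, p(b)), pair(b, pair(h(p(pair(b, p(b)))), b))))  →  p(pair(pair(a, p(b)), pair(b, pair(h(pair(b, p(b))), b))))   [R3 at 1.2.2.1]
3. p(pair(pair(a, p(b)), pair(b, pair(h(pair(b, p(b))), b))))  →  p(pair(pair(a, p(b)), pair(b, pair(a, b))))   [R8 at 1.2.2.1]

p(pair(pair(a, p(b)), pair(b, pair(a, b))))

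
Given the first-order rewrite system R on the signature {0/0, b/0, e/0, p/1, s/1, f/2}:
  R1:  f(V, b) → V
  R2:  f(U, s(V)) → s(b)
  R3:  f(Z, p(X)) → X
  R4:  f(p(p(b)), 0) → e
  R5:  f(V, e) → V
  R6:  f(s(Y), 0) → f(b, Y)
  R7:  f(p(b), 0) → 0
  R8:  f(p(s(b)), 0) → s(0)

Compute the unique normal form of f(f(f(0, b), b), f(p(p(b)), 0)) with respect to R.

1. f(f(f(0, b), b), f(p(p(b)), 0))  →  f(f(0, b), f(p(p(b)), 0))   [R1 at 1]
2. f(f(0, b), f(p(p(b)), 0))  →  f(0, f(p(p(b)), 0))   [R1 at 1]
3. f(0, f(p(p(b)), 0))  →  f(0, e)   [R4 at 2]
4. f(0, e)  →  0   [R5 at ε]

0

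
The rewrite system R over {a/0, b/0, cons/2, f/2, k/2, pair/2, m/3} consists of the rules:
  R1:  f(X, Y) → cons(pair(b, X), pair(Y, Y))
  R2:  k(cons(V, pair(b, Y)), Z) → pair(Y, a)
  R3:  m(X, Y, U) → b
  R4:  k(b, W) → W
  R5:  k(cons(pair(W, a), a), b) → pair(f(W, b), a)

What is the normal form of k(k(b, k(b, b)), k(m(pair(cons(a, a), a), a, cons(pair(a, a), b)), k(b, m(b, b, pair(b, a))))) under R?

1. k(k(b, k(b, b)), k(m(pair(cons(a, a), a), a, cons(pair(a, a), b)), k(b, m(b, b, pair(b, a)))))  →  k(k(b, b), k(m(pair(cons(a, a), a), a, cons(pair(a, a), b)), k(b, m(b, b, pair(b, a)))))   [R4 at 1]
2. k(k(b, b), k(m(pair(cons(a, a), a), a, cons(pair(a, a), b)), k(b, m(b, b, pair(b, a)))))  →  k(b, k(m(pair(cons(a, a), a), a, cons(pair(a, a), b)), k(b, m(b, b, pair(b, a)))))   [R4 at 1]
3. k(b, k(m(pair(cons(a, a), a), a, cons(pair(a, a), b)), k(b, m(b, b, pair(b, a)))))  →  k(m(pair(cons(a, a), a), a, cons(pair(a, a), b)), k(b, m(b, b, pair(b, a))))   [R4 at ε]
4. k(m(pair(cons(a, a), a), a, cons(pair(a, a), b)), k(b, m(b, b, pair(b, a))))  →  k(b, k(b, m(b, b, pair(b, a))))   [R3 at 1]
5. k(b, k(b, m(b, b, pair(b, a))))  →  k(b, m(b, b, pair(b, a)))   [R4 at ε]
6. k(b, m(b, b, pair(b, a)))  →  m(b, b, pair(b, a))   [R4 at ε]
7. m(b, b, pair(b, a))  →  b   [R3 at ε]

b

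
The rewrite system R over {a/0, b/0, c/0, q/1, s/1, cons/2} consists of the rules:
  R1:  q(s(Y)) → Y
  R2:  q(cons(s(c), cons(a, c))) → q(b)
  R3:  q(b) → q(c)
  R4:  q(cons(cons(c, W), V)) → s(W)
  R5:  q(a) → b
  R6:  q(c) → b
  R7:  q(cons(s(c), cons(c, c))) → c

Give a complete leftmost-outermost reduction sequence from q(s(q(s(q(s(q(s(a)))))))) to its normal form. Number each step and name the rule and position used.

a

1. q(s(q(s(q(s(q(s(a))))))))  →  q(s(q(s(q(s(a))))))   [R1 at ε]
2. q(s(q(s(q(s(a))))))  →  q(s(q(s(a))))   [R1 at ε]
3. q(s(q(s(a))))  →  q(s(a))   [R1 at ε]
4. q(s(a))  →  a   [R1 at ε]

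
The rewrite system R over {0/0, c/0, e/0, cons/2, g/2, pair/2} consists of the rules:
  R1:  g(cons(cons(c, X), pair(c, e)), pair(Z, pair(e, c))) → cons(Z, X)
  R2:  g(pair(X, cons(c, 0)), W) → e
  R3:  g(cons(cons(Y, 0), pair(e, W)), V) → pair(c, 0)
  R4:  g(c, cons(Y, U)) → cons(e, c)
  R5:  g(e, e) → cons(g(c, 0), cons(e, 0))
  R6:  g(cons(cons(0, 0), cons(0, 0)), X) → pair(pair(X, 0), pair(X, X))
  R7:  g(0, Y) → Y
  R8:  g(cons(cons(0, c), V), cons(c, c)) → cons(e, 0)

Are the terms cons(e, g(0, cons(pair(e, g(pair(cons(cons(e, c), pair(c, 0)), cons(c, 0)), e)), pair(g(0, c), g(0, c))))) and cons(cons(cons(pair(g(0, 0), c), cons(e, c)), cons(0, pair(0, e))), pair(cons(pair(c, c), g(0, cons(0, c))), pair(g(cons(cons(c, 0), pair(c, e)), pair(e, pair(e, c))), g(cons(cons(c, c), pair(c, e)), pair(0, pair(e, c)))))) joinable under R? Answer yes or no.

Reduce t₁ = cons(e, g(0, cons(pair(e, g(pair(cons(cons(e, c), pair(c, 0)), cons(c, 0)), e)), pair(g(0, c), g(0, c))))):
1. cons(e, g(0, cons(pair(e, g(pair(cons(cons(e, c), pair(c, 0)), cons(c, 0)), e)), pair(g(0, c), g(0, c)))))  →  cons(e, cons(pair(e, g(pair(cons(cons(e, c), pair(c, 0)), cons(c, 0)), e)), pair(g(0, c), g(0, c))))   [R7 at 2]
2. cons(e, cons(pair(e, g(pair(cons(cons(e, c), pair(c, 0)), cons(c, 0)), e)), pair(g(0, c), g(0, c))))  →  cons(e, cons(pair(e, e), pair(g(0, c), g(0, c))))   [R2 at 2.1.2]
3. cons(e, cons(pair(e, e), pair(g(0, c), g(0, c))))  →  cons(e, cons(pair(e, e), pair(c, g(0, c))))   [R7 at 2.2.1]
4. cons(e, cons(pair(e, e), pair(c, g(0, c))))  →  cons(e, cons(pair(e, e), pair(c, c)))   [R7 at 2.2.2]

Reduce t₂ = cons(cons(cons(pair(g(0, 0), c), cons(e, c)), cons(0, pair(0, e))), pair(cons(pair(c, c), g(0, cons(0, c))), pair(g(cons(cons(c, 0), pair(c, e)), pair(e, pair(e, c))), g(cons(cons(c, c), pair(c, e)), pair(0, pair(e, c)))))):
1. cons(cons(cons(pair(g(0, 0), c), cons(e, c)), cons(0, pair(0, e))), pair(cons(pair(c, c), g(0, cons(0, c))), pair(g(cons(cons(c, 0), pair(c, e)), pair(e, pair(e, c))), g(cons(cons(c, c), pair(c, e)), pair(0, pair(e, c))))))  →  cons(cons(cons(pair(0, c), cons(e, c)), cons(0, pair(0, e))), pair(cons(pair(c, c), g(0, cons(0, c))), pair(g(cons(cons(c, 0), pair(c, e)), pair(e, pair(e, c))), g(cons(cons(c, c), pair(c, e)), pair(0, pair(e, c))))))   [R7 at 1.1.1.1]
2. cons(cons(cons(pair(0, c), cons(e, c)), cons(0, pair(0, e))), pair(cons(pair(c, c), g(0, cons(0, c))), pair(g(cons(cons(c, 0), pair(c, e)), pair(e, pair(e, c))), g(cons(cons(c, c), pair(c, e)), pair(0, pair(e, c))))))  →  cons(cons(cons(pair(0, c), cons(e, c)), cons(0, pair(0, e))), pair(cons(pair(c, c), cons(0, c)), pair(g(cons(cons(c, 0), pair(c, e)), pair(e, pair(e, c))), g(cons(cons(c, c), pair(c, e)), pair(0, pair(e, c))))))   [R7 at 2.1.2]
3. cons(cons(cons(pair(0, c), cons(e, c)), cons(0, pair(0, e))), pair(cons(pair(c, c), cons(0, c)), pair(g(cons(cons(c, 0), pair(c, e)), pair(e, pair(e, c))), g(cons(cons(c, c), pair(c, e)), pair(0, pair(e, c))))))  →  cons(cons(cons(pair(0, c), cons(e, c)), cons(0, pair(0, e))), pair(cons(pair(c, c), cons(0, c)), pair(cons(e, 0), g(cons(cons(c, c), pair(c, e)), pair(0, pair(e, c))))))   [R1 at 2.2.1]
4. cons(cons(cons(pair(0, c), cons(e, c)), cons(0, pair(0, e))), pair(cons(pair(c, c), cons(0, c)), pair(cons(e, 0), g(cons(cons(c, c), pair(c, e)), pair(0, pair(e, c))))))  →  cons(cons(cons(pair(0, c), cons(e, c)), cons(0, pair(0, e))), pair(cons(pair(c, c), cons(0, c)), pair(cons(e, 0), cons(0, c))))   [R1 at 2.2.2]

no — NF(t₁) = cons(e, cons(pair(e, e), pair(c, c))), NF(t₂) = cons(cons(cons(pair(0, c), cons(e, c)), cons(0, pair(0, e))), pair(cons(pair(c, c), cons(0, c)), pair(cons(e, 0), cons(0, c))))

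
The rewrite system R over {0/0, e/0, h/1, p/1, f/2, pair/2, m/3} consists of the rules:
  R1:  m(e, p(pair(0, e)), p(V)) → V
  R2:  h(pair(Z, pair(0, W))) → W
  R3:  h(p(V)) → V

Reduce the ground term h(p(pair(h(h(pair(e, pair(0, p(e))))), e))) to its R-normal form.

1. h(p(pair(h(h(pair(e, pair(0, p(e))))), e)))  →  pair(h(h(pair(e, pair(0, p(e))))), e)   [R3 at ε]
2. pair(h(h(pair(e, pair(0, p(e))))), e)  →  pair(h(p(e)), e)   [R2 at 1.1]
3. pair(h(p(e)), e)  →  pair(e, e)   [R3 at 1]

pair(e, e)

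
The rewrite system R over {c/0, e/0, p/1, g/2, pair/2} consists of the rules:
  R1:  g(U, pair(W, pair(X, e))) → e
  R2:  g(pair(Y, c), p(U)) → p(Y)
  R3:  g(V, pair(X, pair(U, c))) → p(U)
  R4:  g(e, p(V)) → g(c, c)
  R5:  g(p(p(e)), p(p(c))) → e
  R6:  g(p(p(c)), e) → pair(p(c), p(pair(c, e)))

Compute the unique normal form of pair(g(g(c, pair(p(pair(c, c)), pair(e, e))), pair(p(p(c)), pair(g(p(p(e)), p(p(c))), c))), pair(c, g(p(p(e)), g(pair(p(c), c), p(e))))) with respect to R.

1. pair(g(g(c, pair(p(pair(c, c)), pair(e, e))), pair(p(p(c)), pair(g(p(p(e)), p(p(c))), c))), pair(c, g(p(p(e)), g(pair(p(c), c), p(e)))))  →  pair(p(g(p(p(e)), p(p(c)))), pair(c, g(p(p(e)), g(pair(p(c), c), p(e)))))   [R3 at 1]
2. pair(p(g(p(p(e)), p(p(c)))), pair(c, g(p(p(e)), g(pair(p(c), c), p(e)))))  →  pair(p(e), pair(c, g(p(p(e)), g(pair(p(c), c), p(e)))))   [R5 at 1.1]
3. pair(p(e), pair(c, g(p(p(e)), g(pair(p(c), c), p(e)))))  →  pair(p(e), pair(c, g(p(p(e)), p(p(c)))))   [R2 at 2.2.2]
4. pair(p(e), pair(c, g(p(p(e)), p(p(c)))))  →  pair(p(e), pair(c, e))   [R5 at 2.2]

pair(p(e), pair(c, e))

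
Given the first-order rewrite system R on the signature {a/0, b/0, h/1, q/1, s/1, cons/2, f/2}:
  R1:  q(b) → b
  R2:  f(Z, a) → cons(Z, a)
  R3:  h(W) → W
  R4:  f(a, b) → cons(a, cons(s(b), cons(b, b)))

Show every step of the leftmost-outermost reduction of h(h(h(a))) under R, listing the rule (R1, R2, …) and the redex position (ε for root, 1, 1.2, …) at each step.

a

1. h(h(h(a)))  →  h(h(a))   [R3 at ε]
2. h(h(a))  →  h(a)   [R3 at ε]
3. h(a)  →  a   [R3 at ε]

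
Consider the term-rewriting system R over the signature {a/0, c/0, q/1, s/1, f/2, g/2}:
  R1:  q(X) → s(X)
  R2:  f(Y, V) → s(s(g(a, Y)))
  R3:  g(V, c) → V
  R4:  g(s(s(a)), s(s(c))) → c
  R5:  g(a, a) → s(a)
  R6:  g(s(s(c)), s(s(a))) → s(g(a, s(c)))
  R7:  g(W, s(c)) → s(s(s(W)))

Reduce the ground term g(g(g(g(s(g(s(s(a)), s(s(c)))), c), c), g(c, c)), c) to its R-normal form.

1. g(g(g(g(s(g(s(s(a)), s(s(c)))), c), c), g(c, c)), c)  →  g(g(g(s(g(s(s(a)), s(s(c)))), c), c), g(c, c))   [R3 at ε]
2. g(g(g(s(g(s(s(a)), s(s(c)))), c), c), g(c, c))  →  g(g(s(g(s(s(a)), s(s(c)))), c), g(c, c))   [R3 at 1]
3. g(g(s(g(s(s(a)), s(s(c)))), c), g(c, c))  →  g(s(g(s(s(a)), s(s(c)))), g(c, c))   [R3 at 1]
4. g(s(g(s(s(a)), s(s(c)))), g(c, c))  →  g(s(c), g(c, c))   [R4 at 1.1]
5. g(s(c), g(c, c))  →  g(s(c), c)   [R3 at 2]
6. g(s(c), c)  →  s(c)   [R3 at ε]

s(c)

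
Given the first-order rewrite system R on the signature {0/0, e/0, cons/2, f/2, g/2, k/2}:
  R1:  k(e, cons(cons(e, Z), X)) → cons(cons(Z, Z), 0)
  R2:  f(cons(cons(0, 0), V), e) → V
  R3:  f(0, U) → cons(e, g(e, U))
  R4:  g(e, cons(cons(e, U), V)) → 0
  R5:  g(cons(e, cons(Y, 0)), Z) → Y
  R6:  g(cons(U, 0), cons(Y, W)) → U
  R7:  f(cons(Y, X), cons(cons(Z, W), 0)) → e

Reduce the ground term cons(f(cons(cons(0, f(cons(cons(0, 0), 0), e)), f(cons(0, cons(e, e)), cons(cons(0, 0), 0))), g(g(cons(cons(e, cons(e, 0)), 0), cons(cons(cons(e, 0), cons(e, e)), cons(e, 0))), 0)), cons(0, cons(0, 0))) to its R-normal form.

cons(e, cons(0, cons(0, 0)))

1. cons(f(cons(cons(0, f(cons(cons(0, 0), 0), e)), f(cons(0, cons(e, e)), cons(cons(0, 0), 0))), g(g(cons(cons(e, cons(e, 0)), 0), cons(cons(cons(e, 0), cons(e, e)), cons(e, 0))), 0)), cons(0, cons(0, 0)))  →  cons(f(cons(cons(0, 0), f(cons(0, cons(e, e)), cons(cons(0, 0), 0))), g(g(cons(cons(e, cons(e, 0)), 0), cons(cons(cons(e, 0), cons(e, e)), cons(e, 0))), 0)), cons(0, cons(0, 0)))   [R2 at 1.1.1.2]
2. cons(f(cons(cons(0, 0), f(cons(0, cons(e, e)), cons(cons(0, 0), 0))), g(g(cons(cons(e, cons(e, 0)), 0), cons(cons(cons(e, 0), cons(e, e)), cons(e, 0))), 0)), cons(0, cons(0, 0)))  →  cons(f(cons(cons(0, 0), e), g(g(cons(cons(e, cons(e, 0)), 0), cons(cons(cons(e, 0), cons(e, e)), cons(e, 0))), 0)), cons(0, cons(0, 0)))   [R7 at 1.1.2]
3. cons(f(cons(cons(0, 0), e), g(g(cons(cons(e, cons(e, 0)), 0), cons(cons(cons(e, 0), cons(e, e)), cons(e, 0))), 0)), cons(0, cons(0, 0)))  →  cons(f(cons(cons(0, 0), e), g(cons(e, cons(e, 0)), 0)), cons(0, cons(0, 0)))   [R6 at 1.2.1]
4. cons(f(cons(cons(0, 0), e), g(cons(e, cons(e, 0)), 0)), cons(0, cons(0, 0)))  →  cons(f(cons(cons(0, 0), e), e), cons(0, cons(0, 0)))   [R5 at 1.2]
5. cons(f(cons(cons(0, 0), e), e), cons(0, cons(0, 0)))  →  cons(e, cons(0, cons(0, 0)))   [R2 at 1]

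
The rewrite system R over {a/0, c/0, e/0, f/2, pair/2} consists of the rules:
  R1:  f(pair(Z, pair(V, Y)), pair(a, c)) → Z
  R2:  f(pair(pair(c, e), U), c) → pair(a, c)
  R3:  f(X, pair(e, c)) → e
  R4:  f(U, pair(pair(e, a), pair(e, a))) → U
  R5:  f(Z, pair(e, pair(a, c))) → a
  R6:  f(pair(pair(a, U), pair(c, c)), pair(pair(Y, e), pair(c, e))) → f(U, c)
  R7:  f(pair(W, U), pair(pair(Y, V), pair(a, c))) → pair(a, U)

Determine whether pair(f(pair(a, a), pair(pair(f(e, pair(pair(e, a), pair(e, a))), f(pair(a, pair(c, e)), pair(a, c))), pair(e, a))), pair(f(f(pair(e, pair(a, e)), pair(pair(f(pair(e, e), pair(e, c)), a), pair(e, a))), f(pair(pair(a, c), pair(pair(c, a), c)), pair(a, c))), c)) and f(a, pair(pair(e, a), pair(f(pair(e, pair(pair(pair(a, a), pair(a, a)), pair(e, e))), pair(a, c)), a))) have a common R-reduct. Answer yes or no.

no — NF(t₁) = pair(pair(a, a), pair(e, c)), NF(t₂) = a

Reduce t₁ = pair(f(pair(a, a), pair(pair(f(e, pair(pair(e, a), pair(e, a))), f(pair(a, pair(c, e)), pair(a, c))), pair(e, a))), pair(f(f(pair(e, pair(a, e)), pair(pair(f(pair(e, e), pair(e, c)), a), pair(e, a))), f(pair(pair(a, c), pair(pair(c, a), c)), pair(a, c))), c)):
1. pair(f(pair(a, a), pair(pair(f(e, pair(pair(e, a), pair(e, a))), f(pair(a, pair(c, e)), pair(a, c))), pair(e, a))), pair(f(f(pair(e, pair(a, e)), pair(pair(f(pair(e, e), pair(e, c)), a), pair(e, a))), f(pair(pair(a, c), pair(pair(c, a), c)), pair(a, c))), c))  →  pair(f(pair(a, a), pair(pair(e, f(pair(a, pair(c, e)), pair(a, c))), pair(e, a))), pair(f(f(pair(e, pair(a, e)), pair(pair(f(pair(e, e), pair(e, c)), a), pair(e, a))), f(pair(pair(a, c), pair(pair(c, a), c)), pair(a, c))), c))   [R4 at 1.2.1.1]
2. pair(f(pair(a, a), pair(pair(e, f(pair(a, pair(c, e)), pair(a, c))), pair(e, a))), pair(f(f(pair(e, pair(a, e)), pair(pair(f(pair(e, e), pair(e, c)), a), pair(e, a))), f(pair(pair(a, c), pair(pair(c, a), c)), pair(a, c))), c))  →  pair(f(pair(a, a), pair(pair(e, a), pair(e, a))), pair(f(f(pair(e, pair(a, e)), pair(pair(f(pair(e, e), pair(e, c)), a), pair(e, a))), f(pair(pair(a, c), pair(pair(c, a), c)), pair(a, c))), c))   [R1 at 1.2.1.2]
3. pair(f(pair(a, a), pair(pair(e, a), pair(e, a))), pair(f(f(pair(e, pair(a, e)), pair(pair(f(pair(e, e), pair(e, c)), a), pair(e, a))), f(pair(pair(a, c), pair(pair(c, a), c)), pair(a, c))), c))  →  pair(pair(a, a), pair(f(f(pair(e, pair(a, e)), pair(pair(f(pair(e, e), pair(e, c)), a), pair(e, a))), f(pair(pair(a, c), pair(pair(c, a), c)), pair(a, c))), c))   [R4 at 1]
4. pair(pair(a, a), pair(f(f(pair(e, pair(a, e)), pair(pair(f(pair(e, e), pair(e, c)), a), pair(e, a))), f(pair(pair(a, c), pair(pair(c, a), c)), pair(a, c))), c))  →  pair(pair(a, a), pair(f(f(pair(e, pair(a, e)), pair(pair(e, a), pair(e, a))), f(pair(pair(a, c), pair(pair(c, a), c)), pair(a, c))), c))   [R3 at 2.1.1.2.1.1]
5. pair(pair(a, a), pair(f(f(pair(e, pair(a, e)), pair(pair(e, a), pair(e, a))), f(pair(pair(a, c), pair(pair(c, a), c)), pair(a, c))), c))  →  pair(pair(a, a), pair(f(pair(e, pair(a, e)), f(pair(pair(a, c), pair(pair(c, a), c)), pair(a, c))), c))   [R4 at 2.1.1]
6. pair(pair(a, a), pair(f(pair(e, pair(a, e)), f(pair(pair(a, c), pair(pair(c, a), c)), pair(a, c))), c))  →  pair(pair(a, a), pair(f(pair(e, pair(a, e)), pair(a, c)), c))   [R1 at 2.1.2]
7. pair(pair(a, a), pair(f(pair(e, pair(a, e)), pair(a, c)), c))  →  pair(pair(a, a), pair(e, c))   [R1 at 2.1]

Reduce t₂ = f(a, pair(pair(e, a), pair(f(pair(e, pair(pair(pair(a, a), pair(a, a)), pair(e, e))), pair(a, c)), a))):
1. f(a, pair(pair(e, a), pair(f(pair(e, pair(pair(pair(a, a), pair(a, a)), pair(e, e))), pair(a, c)), a)))  →  f(a, pair(pair(e, a), pair(e, a)))   [R1 at 2.2.1]
2. f(a, pair(pair(e, a), pair(e, a)))  →  a   [R4 at ε]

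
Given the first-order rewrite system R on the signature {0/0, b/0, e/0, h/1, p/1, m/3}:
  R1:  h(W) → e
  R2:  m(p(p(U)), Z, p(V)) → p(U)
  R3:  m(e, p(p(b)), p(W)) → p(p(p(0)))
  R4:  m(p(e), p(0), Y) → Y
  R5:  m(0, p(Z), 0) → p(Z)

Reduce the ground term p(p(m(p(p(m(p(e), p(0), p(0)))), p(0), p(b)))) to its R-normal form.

1. p(p(m(p(p(m(p(e), p(0), p(0)))), p(0), p(b))))  →  p(p(p(m(p(e), p(0), p(0)))))   [R2 at 1.1]
2. p(p(p(m(p(e), p(0), p(0)))))  →  p(p(p(p(0))))   [R4 at 1.1.1]

p(p(p(p(0))))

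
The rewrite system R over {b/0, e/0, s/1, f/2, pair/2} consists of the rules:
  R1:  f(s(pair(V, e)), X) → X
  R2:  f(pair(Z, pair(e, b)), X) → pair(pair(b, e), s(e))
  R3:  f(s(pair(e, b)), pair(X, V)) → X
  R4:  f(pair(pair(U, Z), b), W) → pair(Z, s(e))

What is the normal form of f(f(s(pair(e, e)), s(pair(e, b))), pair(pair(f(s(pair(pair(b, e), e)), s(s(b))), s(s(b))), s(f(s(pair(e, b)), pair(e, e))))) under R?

pair(s(s(b)), s(s(b)))

1. f(f(s(pair(e, e)), s(pair(e, b))), pair(pair(f(s(pair(pair(b, e), e)), s(s(b))), s(s(b))), s(f(s(pair(e, b)), pair(e, e)))))  →  f(s(pair(e, b)), pair(pair(f(s(pair(pair(b, e), e)), s(s(b))), s(s(b))), s(f(s(pair(e, b)), pair(e, e)))))   [R1 at 1]
2. f(s(pair(e, b)), pair(pair(f(s(pair(pair(b, e), e)), s(s(b))), s(s(b))), s(f(s(pair(e, b)), pair(e, e)))))  →  pair(f(s(pair(pair(b, e), e)), s(s(b))), s(s(b)))   [R3 at ε]
3. pair(f(s(pair(pair(b, e), e)), s(s(b))), s(s(b)))  →  pair(s(s(b)), s(s(b)))   [R1 at 1]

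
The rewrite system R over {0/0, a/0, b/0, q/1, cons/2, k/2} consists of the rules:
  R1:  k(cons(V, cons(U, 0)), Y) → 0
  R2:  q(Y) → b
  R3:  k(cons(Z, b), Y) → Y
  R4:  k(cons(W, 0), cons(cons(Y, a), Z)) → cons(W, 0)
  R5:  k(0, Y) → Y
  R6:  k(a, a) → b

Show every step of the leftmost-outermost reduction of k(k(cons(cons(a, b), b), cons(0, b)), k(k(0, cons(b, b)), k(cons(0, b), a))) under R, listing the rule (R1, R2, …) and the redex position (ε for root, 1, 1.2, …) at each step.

a

1. k(k(cons(cons(a, b), b), cons(0, b)), k(k(0, cons(b, b)), k(cons(0, b), a)))  →  k(cons(0, b), k(k(0, cons(b, b)), k(cons(0, b), a)))   [R3 at 1]
2. k(cons(0, b), k(k(0, cons(b, b)), k(cons(0, b), a)))  →  k(k(0, cons(b, b)), k(cons(0, b), a))   [R3 at ε]
3. k(k(0, cons(b, b)), k(cons(0, b), a))  →  k(cons(b, b), k(cons(0, b), a))   [R5 at 1]
4. k(cons(b, b), k(cons(0, b), a))  →  k(cons(0, b), a)   [R3 at ε]
5. k(cons(0, b), a)  →  a   [R3 at ε]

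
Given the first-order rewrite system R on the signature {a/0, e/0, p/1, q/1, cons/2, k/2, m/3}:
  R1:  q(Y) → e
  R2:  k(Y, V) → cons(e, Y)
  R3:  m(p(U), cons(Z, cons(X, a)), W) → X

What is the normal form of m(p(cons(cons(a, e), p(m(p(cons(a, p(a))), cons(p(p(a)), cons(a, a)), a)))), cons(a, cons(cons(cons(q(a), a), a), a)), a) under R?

1. m(p(cons(cons(a, e), p(m(p(cons(a, p(a))), cons(p(p(a)), cons(a, a)), a)))), cons(a, cons(cons(cons(q(a), a), a), a)), a)  →  cons(cons(q(a), a), a)   [R3 at ε]
2. cons(cons(q(a), a), a)  →  cons(cons(e, a), a)   [R1 at 1.1]

cons(cons(e, a), a)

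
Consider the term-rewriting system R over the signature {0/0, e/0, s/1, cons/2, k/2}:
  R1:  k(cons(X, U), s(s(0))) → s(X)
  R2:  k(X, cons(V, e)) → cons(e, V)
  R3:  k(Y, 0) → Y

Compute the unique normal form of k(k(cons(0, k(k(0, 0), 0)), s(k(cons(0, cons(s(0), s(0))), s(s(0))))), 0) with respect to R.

1. k(k(cons(0, k(k(0, 0), 0)), s(k(cons(0, cons(s(0), s(0))), s(s(0))))), 0)  →  k(cons(0, k(k(0, 0), 0)), s(k(cons(0, cons(s(0), s(0))), s(s(0)))))   [R3 at ε]
2. k(cons(0, k(k(0, 0), 0)), s(k(cons(0, cons(s(0), s(0))), s(s(0)))))  →  k(cons(0, k(0, 0)), s(k(cons(0, cons(s(0), s(0))), s(s(0)))))   [R3 at 1.2]
3. k(cons(0, k(0, 0)), s(k(cons(0, cons(s(0), s(0))), s(s(0)))))  →  k(cons(0, 0), s(k(cons(0, cons(s(0), s(0))), s(s(0)))))   [R3 at 1.2]
4. k(cons(0, 0), s(k(cons(0, cons(s(0), s(0))), s(s(0)))))  →  k(cons(0, 0), s(s(0)))   [R1 at 2.1]
5. k(cons(0, 0), s(s(0)))  →  s(0)   [R1 at ε]

s(0)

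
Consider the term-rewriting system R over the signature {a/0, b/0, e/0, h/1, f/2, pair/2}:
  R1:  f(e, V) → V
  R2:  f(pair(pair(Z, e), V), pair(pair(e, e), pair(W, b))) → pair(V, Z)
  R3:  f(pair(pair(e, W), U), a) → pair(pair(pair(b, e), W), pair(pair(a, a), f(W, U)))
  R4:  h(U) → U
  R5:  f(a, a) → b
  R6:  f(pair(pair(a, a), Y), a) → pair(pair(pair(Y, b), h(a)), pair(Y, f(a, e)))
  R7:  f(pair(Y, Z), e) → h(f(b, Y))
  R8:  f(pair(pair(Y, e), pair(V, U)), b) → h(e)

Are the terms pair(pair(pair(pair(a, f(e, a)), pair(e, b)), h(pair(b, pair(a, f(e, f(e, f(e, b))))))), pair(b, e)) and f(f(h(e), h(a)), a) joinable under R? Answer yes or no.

no — NF(t₁) = pair(pair(pair(pair(a, a), pair(e, b)), pair(b, pair(a, b))), pair(b, e)), NF(t₂) = b

Reduce t₁ = pair(pair(pair(pair(a, f(e, a)), pair(e, b)), h(pair(b, pair(a, f(e, f(e, f(e, b))))))), pair(b, e)):
1. pair(pair(pair(pair(a, f(e, a)), pair(e, b)), h(pair(b, pair(a, f(e, f(e, f(e, b))))))), pair(b, e))  →  pair(pair(pair(pair(a, a), pair(e, b)), h(pair(b, pair(a, f(e, f(e, f(e, b))))))), pair(b, e))   [R1 at 1.1.1.2]
2. pair(pair(pair(pair(a, a), pair(e, b)), h(pair(b, pair(a, f(e, f(e, f(e, b))))))), pair(b, e))  →  pair(pair(pair(pair(a, a), pair(e, b)), pair(b, pair(a, f(e, f(e, f(e, b)))))), pair(b, e))   [R4 at 1.2]
3. pair(pair(pair(pair(a, a), pair(e, b)), pair(b, pair(a, f(e, f(e, f(e, b)))))), pair(b, e))  →  pair(pair(pair(pair(a, a), pair(e, b)), pair(b, pair(a, f(e, f(e, b))))), pair(b, e))   [R1 at 1.2.2.2]
4. pair(pair(pair(pair(a, a), pair(e, b)), pair(b, pair(a, f(e, f(e, b))))), pair(b, e))  →  pair(pair(pair(pair(a, a), pair(e, b)), pair(b, pair(a, f(e, b)))), pair(b, e))   [R1 at 1.2.2.2]
5. pair(pair(pair(pair(a, a), pair(e, b)), pair(b, pair(a, f(e, b)))), pair(b, e))  →  pair(pair(pair(pair(a, a), pair(e, b)), pair(b, pair(a, b))), pair(b, e))   [R1 at 1.2.2.2]

Reduce t₂ = f(f(h(e), h(a)), a):
1. f(f(h(e), h(a)), a)  →  f(f(e, h(a)), a)   [R4 at 1.1]
2. f(f(e, h(a)), a)  →  f(h(a), a)   [R1 at 1]
3. f(h(a), a)  →  f(a, a)   [R4 at 1]
4. f(a, a)  →  b   [R5 at ε]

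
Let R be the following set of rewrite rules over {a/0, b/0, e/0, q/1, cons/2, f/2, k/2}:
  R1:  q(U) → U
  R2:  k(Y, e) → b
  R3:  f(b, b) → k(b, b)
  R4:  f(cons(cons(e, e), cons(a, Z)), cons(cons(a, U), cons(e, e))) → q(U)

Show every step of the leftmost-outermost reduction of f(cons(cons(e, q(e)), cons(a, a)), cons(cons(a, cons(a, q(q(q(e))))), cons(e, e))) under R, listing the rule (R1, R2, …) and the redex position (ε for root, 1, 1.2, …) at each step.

1. f(cons(cons(e, q(e)), cons(a, a)), cons(cons(a, cons(a, q(q(q(e))))), cons(e, e)))  →  f(cons(cons(e, e), cons(a, a)), cons(cons(a, cons(a, q(q(q(e))))), cons(e, e)))   [R1 at 1.1.2]
2. f(cons(cons(e, e), cons(a, a)), cons(cons(a, cons(a, q(q(q(e))))), cons(e, e)))  →  q(cons(a, q(q(q(e)))))   [R4 at ε]
3. q(cons(a, q(q(q(e)))))  →  cons(a, q(q(q(e))))   [R1 at ε]
4. cons(a, q(q(q(e))))  →  cons(a, q(q(e)))   [R1 at 2]
5. cons(a, q(q(e)))  →  cons(a, q(e))   [R1 at 2]
6. cons(a, q(e))  →  cons(a, e)   [R1 at 2]

cons(a, e)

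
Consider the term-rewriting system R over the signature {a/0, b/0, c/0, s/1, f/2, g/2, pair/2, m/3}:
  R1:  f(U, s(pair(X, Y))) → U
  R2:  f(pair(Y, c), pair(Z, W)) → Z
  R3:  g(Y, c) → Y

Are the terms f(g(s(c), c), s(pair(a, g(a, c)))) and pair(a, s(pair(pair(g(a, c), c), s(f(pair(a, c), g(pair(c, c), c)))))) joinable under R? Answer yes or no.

no — NF(t₁) = s(c), NF(t₂) = pair(a, s(pair(pair(a, c), s(c))))

Reduce t₁ = f(g(s(c), c), s(pair(a, g(a, c)))):
1. f(g(s(c), c), s(pair(a, g(a, c))))  →  g(s(c), c)   [R1 at ε]
2. g(s(c), c)  →  s(c)   [R3 at ε]

Reduce t₂ = pair(a, s(pair(pair(g(a, c), c), s(f(pair(a, c), g(pair(c, c), c)))))):
1. pair(a, s(pair(pair(g(a, c), c), s(f(pair(a, c), g(pair(c, c), c))))))  →  pair(a, s(pair(pair(a, c), s(f(pair(a, c), g(pair(c, c), c))))))   [R3 at 2.1.1.1]
2. pair(a, s(pair(pair(a, c), s(f(pair(a, c), g(pair(c, c), c))))))  →  pair(a, s(pair(pair(a, c), s(f(pair(a, c), pair(c, c))))))   [R3 at 2.1.2.1.2]
3. pair(a, s(pair(pair(a, c), s(f(pair(a, c), pair(c, c))))))  →  pair(a, s(pair(pair(a, c), s(c))))   [R2 at 2.1.2.1]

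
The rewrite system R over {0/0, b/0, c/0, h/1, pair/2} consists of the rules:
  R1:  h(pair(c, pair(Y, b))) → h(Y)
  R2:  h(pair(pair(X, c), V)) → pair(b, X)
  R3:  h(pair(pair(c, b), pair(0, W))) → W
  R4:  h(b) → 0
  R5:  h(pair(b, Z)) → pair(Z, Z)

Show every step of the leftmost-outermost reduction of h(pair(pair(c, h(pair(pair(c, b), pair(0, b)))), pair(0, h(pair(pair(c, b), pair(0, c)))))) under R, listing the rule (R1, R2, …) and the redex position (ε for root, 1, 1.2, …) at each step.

1. h(pair(pair(c, h(pair(pair(c, b), pair(0, b)))), pair(0, h(pair(pair(c, b), pair(0, c))))))  →  h(pair(pair(c, b), pair(0, h(pair(pair(c, b), pair(0, c))))))   [R3 at 1.1.2]
2. h(pair(pair(c, b), pair(0, h(pair(pair(c, b), pair(0, c))))))  →  h(pair(pair(c, b), pair(0, c)))   [R3 at ε]
3. h(pair(pair(c, b), pair(0, c)))  →  c   [R3 at ε]

c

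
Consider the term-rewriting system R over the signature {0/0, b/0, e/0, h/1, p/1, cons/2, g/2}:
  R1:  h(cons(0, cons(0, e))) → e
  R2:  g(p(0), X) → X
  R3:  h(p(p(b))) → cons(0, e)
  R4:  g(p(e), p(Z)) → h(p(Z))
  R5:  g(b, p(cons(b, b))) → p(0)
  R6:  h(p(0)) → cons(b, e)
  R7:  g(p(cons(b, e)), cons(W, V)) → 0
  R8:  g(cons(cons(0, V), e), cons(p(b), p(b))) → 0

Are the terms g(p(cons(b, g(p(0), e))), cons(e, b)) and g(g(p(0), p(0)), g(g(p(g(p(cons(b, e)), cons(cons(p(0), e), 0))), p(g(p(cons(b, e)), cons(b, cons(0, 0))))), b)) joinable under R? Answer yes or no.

no — NF(t₁) = 0, NF(t₂) = b

Reduce t₁ = g(p(cons(b, g(p(0), e))), cons(e, b)):
1. g(p(cons(b, g(p(0), e))), cons(e, b))  →  g(p(cons(b, e)), cons(e, b))   [R2 at 1.1.2]
2. g(p(cons(b, e)), cons(e, b))  →  0   [R7 at ε]

Reduce t₂ = g(g(p(0), p(0)), g(g(p(g(p(cons(b, e)), cons(cons(p(0), e), 0))), p(g(p(cons(b, e)), cons(b, cons(0, 0))))), b)):
1. g(g(p(0), p(0)), g(g(p(g(p(cons(b, e)), cons(cons(p(0), e), 0))), p(g(p(cons(b, e)), cons(b, cons(0, 0))))), b))  →  g(p(0), g(g(p(g(p(cons(b, e)), cons(cons(p(0), e), 0))), p(g(p(cons(b, e)), cons(b, cons(0, 0))))), b))   [R2 at 1]
2. g(p(0), g(g(p(g(p(cons(b, e)), cons(cons(p(0), e), 0))), p(g(p(cons(b, e)), cons(b, cons(0, 0))))), b))  →  g(g(p(g(p(cons(b, e)), cons(cons(p(0), e), 0))), p(g(p(cons(b, e)), cons(b, cons(0, 0))))), b)   [R2 at ε]
3. g(g(p(g(p(cons(b, e)), cons(cons(p(0), e), 0))), p(g(p(cons(b, e)), cons(b, cons(0, 0))))), b)  →  g(g(p(0), p(g(p(cons(b, e)), cons(b, cons(0, 0))))), b)   [R7 at 1.1.1]
4. g(g(p(0), p(g(p(cons(b, e)), cons(b, cons(0, 0))))), b)  →  g(p(g(p(cons(b, e)), cons(b, cons(0, 0)))), b)   [R2 at 1]
5. g(p(g(p(cons(b, e)), cons(b, cons(0, 0)))), b)  →  g(p(0), b)   [R7 at 1.1]
6. g(p(0), b)  →  b   [R2 at ε]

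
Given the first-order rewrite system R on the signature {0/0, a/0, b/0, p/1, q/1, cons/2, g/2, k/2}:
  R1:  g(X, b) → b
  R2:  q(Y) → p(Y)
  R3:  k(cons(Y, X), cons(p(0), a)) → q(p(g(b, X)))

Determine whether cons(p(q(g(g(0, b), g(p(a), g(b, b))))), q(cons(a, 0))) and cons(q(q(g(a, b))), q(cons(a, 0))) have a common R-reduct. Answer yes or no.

Reduce t₁ = cons(p(q(g(g(0, b), g(p(a), g(b, b))))), q(cons(a, 0))):
1. cons(p(q(g(g(0, b), g(p(a), g(b, b))))), q(cons(a, 0)))  →  cons(p(p(g(g(0, b), g(p(a), g(b, b))))), q(cons(a, 0)))   [R2 at 1.1]
2. cons(p(p(g(g(0, b), g(p(a), g(b, b))))), q(cons(a, 0)))  →  cons(p(p(g(b, g(p(a), g(b, b))))), q(cons(a, 0)))   [R1 at 1.1.1.1]
3. cons(p(p(g(b, g(p(a), g(b, b))))), q(cons(a, 0)))  →  cons(p(p(g(b, g(p(a), b)))), q(cons(a, 0)))   [R1 at 1.1.1.2.2]
4. cons(p(p(g(b, g(p(a), b)))), q(cons(a, 0)))  →  cons(p(p(g(b, b))), q(cons(a, 0)))   [R1 at 1.1.1.2]
5. cons(p(p(g(b, b))), q(cons(a, 0)))  →  cons(p(p(b)), q(cons(a, 0)))   [R1 at 1.1.1]
6. cons(p(p(b)), q(cons(a, 0)))  →  cons(p(p(b)), p(cons(a, 0)))   [R2 at 2]

Reduce t₂ = cons(q(q(g(a, b))), q(cons(a, 0))):
1. cons(q(q(g(a, b))), q(cons(a, 0)))  →  cons(p(q(g(a, b))), q(cons(a, 0)))   [R2 at 1]
2. cons(p(q(g(a, b))), q(cons(a, 0)))  →  cons(p(p(g(a, b))), q(cons(a, 0)))   [R2 at 1.1]
3. cons(p(p(g(a, b))), q(cons(a, 0)))  →  cons(p(p(b)), q(cons(a, 0)))   [R1 at 1.1.1]
4. cons(p(p(b)), q(cons(a, 0)))  →  cons(p(p(b)), p(cons(a, 0)))   [R2 at 2]

yes — NF(t₁) = cons(p(p(b)), p(cons(a, 0))), NF(t₂) = cons(p(p(b)), p(cons(a, 0)))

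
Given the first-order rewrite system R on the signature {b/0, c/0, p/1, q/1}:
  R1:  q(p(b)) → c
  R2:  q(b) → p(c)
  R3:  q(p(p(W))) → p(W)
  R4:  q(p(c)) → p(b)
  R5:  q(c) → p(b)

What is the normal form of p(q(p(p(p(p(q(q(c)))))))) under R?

p(p(p(p(c))))

1. p(q(p(p(p(p(q(q(c))))))))  →  p(p(p(p(q(q(c))))))   [R3 at 1]
2. p(p(p(p(q(q(c))))))  →  p(p(p(p(q(p(b))))))   [R5 at 1.1.1.1.1]
3. p(p(p(p(q(p(b))))))  →  p(p(p(p(c))))   [R1 at 1.1.1.1]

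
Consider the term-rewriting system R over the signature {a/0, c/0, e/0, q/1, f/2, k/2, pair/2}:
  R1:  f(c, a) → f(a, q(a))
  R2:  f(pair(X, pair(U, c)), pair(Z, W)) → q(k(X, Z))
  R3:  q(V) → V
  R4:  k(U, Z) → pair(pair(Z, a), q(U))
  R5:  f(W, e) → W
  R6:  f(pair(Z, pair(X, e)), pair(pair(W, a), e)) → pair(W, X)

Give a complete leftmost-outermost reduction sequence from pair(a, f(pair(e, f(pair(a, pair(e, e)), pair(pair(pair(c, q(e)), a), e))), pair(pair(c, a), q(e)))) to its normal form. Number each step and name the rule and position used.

1. pair(a, f(pair(e, f(pair(a, pair(e, e)), pair(pair(pair(c, q(e)), a), e))), pair(pair(c, a), q(e))))  →  pair(a, f(pair(e, pair(pair(c, q(e)), e)), pair(pair(c, a), q(e))))   [R6 at 2.1.2]
2. pair(a, f(pair(e, pair(pair(c, q(e)), e)), pair(pair(c, a), q(e))))  →  pair(a, f(pair(e, pair(pair(c, e), e)), pair(pair(c, a), q(e))))   [R3 at 2.1.2.1.2]
3. pair(a, f(pair(e, pair(pair(c, e), e)), pair(pair(c, a), q(e))))  →  pair(a, f(pair(e, pair(pair(c, e), e)), pair(pair(c, a), e)))   [R3 at 2.2.2]
4. pair(a, f(pair(e, pair(pair(c, e), e)), pair(pair(c, a), e)))  →  pair(a, pair(c, pair(c, e)))   [R6 at 2]

pair(a, pair(c, pair(c, e)))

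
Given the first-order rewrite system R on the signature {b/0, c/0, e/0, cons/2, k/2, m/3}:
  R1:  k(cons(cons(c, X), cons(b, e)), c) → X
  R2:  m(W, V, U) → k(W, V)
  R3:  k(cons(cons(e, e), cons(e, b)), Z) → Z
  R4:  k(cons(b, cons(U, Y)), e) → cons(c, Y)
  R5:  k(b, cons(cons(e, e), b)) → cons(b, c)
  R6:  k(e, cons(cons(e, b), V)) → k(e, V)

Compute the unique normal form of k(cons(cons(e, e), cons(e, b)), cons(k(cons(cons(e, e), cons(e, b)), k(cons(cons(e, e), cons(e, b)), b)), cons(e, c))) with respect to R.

1. k(cons(cons(e, e), cons(e, b)), cons(k(cons(cons(e, e), cons(e, b)), k(cons(cons(e, e), cons(e, b)), b)), cons(e, c)))  →  cons(k(cons(cons(e, e), cons(e, b)), k(cons(cons(e, e), cons(e, b)), b)), cons(e, c))   [R3 at ε]
2. cons(k(cons(cons(e, e), cons(e, b)), k(cons(cons(e, e), cons(e, b)), b)), cons(e, c))  →  cons(k(cons(cons(e, e), cons(e, b)), b), cons(e, c))   [R3 at 1]
3. cons(k(cons(cons(e, e), cons(e, b)), b), cons(e, c))  →  cons(b, cons(e, c))   [R3 at 1]

cons(b, cons(e, c))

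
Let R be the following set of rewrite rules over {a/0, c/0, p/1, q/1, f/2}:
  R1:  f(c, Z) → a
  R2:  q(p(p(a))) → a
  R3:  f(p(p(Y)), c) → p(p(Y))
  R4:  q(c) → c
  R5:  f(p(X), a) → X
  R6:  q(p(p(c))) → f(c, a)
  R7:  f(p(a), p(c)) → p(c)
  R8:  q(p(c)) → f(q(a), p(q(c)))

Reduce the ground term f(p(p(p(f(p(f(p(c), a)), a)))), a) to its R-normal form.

p(p(c))

1. f(p(p(p(f(p(f(p(c), a)), a)))), a)  →  p(p(f(p(f(p(c), a)), a)))   [R5 at ε]
2. p(p(f(p(f(p(c), a)), a)))  →  p(p(f(p(c), a)))   [R5 at 1.1]
3. p(p(f(p(c), a)))  →  p(p(c))   [R5 at 1.1]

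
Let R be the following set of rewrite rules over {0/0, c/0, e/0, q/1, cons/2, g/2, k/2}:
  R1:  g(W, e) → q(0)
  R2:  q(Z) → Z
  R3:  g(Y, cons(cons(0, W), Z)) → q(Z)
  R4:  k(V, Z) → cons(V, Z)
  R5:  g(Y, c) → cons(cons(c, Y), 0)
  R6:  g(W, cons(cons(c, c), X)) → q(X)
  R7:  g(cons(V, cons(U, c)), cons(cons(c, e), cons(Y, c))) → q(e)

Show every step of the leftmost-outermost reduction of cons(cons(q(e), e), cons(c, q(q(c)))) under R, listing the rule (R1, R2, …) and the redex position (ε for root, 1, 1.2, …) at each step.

cons(cons(e, e), cons(c, c))

1. cons(cons(q(e), e), cons(c, q(q(c))))  →  cons(cons(e, e), cons(c, q(q(c))))   [R2 at 1.1]
2. cons(cons(e, e), cons(c, q(q(c))))  →  cons(cons(e, e), cons(c, q(c)))   [R2 at 2.2]
3. cons(cons(e, e), cons(c, q(c)))  →  cons(cons(e, e), cons(c, c))   [R2 at 2.2]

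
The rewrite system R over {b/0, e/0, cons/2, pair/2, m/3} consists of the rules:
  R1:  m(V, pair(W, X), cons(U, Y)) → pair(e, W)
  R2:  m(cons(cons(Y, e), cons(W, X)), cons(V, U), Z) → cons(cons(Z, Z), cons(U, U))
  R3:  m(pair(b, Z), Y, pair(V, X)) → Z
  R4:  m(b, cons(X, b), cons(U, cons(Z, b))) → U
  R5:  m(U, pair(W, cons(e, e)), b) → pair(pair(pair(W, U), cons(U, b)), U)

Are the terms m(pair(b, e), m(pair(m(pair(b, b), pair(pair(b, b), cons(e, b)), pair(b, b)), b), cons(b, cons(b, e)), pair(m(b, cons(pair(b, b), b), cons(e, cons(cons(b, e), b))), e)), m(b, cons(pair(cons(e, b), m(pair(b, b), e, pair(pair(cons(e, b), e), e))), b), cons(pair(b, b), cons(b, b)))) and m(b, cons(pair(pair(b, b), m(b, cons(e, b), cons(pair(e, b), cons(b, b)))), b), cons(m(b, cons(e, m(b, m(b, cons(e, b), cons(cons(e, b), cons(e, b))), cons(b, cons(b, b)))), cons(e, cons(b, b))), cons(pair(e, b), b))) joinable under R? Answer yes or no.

Reduce t₁ = m(pair(b, e), m(pair(m(pair(b, b), pair(pair(b, b), cons(e, b)), pair(b, b)), b), cons(b, cons(b, e)), pair(m(b, cons(pair(b, b), b), cons(e, cons(cons(b, e), b))), e)), m(b, cons(pair(cons(e, b), m(pair(b, b), e, pair(pair(cons(e, b), e), e))), b), cons(pair(b, b), cons(b, b)))):
1. m(pair(b, e), m(pair(m(pair(b, b), pair(pair(b, b), cons(e, b)), pair(b, b)), b), cons(b, cons(b, e)), pair(m(b, cons(pair(b, b), b), cons(e, cons(cons(b, e), b))), e)), m(b, cons(pair(cons(e, b), m(pair(b, b), e, pair(pair(cons(e, b), e), e))), b), cons(pair(b, b), cons(b, b))))  →  m(pair(b, e), m(pair(b, b), cons(b, cons(b, e)), pair(m(b, cons(pair(b, b), b), cons(e, cons(cons(b, e), b))), e)), m(b, cons(pair(cons(e, b), m(pair(b, b), e, pair(pair(cons(e, b), e), e))), b), cons(pair(b, b), cons(b, b))))   [R3 at 2.1.1]
2. m(pair(b, e), m(pair(b, b), cons(b, cons(b, e)), pair(m(b, cons(pair(b, b), b), cons(e, cons(cons(b, e), b))), e)), m(b, cons(pair(cons(e, b), m(pair(b, b), e, pair(pair(cons(e, b), e), e))), b), cons(pair(b, b), cons(b, b))))  →  m(pair(b, e), b, m(b, cons(pair(cons(e, b), m(pair(b, b), e, pair(pair(cons(e, b), e), e))), b), cons(pair(b, b), cons(b, b))))   [R3 at 2]
3. m(pair(b, e), b, m(b, cons(pair(cons(e, b), m(pair(b, b), e, pair(pair(cons(e, b), e), e))), b), cons(pair(b, b), cons(b, b))))  →  m(pair(b, e), b, pair(b, b))   [R4 at 3]
4. m(pair(b, e), b, pair(b, b))  →  e   [R3 at ε]

Reduce t₂ = m(b, cons(pair(pair(b, b), m(b, cons(e, b), cons(pair(e, b), cons(b, b)))), b), cons(m(b, cons(e, m(b, m(b, cons(e, b), cons(cons(e, b), cons(e, b))), cons(b, cons(b, b)))), cons(e, cons(b, b))), cons(pair(e, b), b))):
1. m(b, cons(pair(pair(b, b), m(b, cons(e, b), cons(pair(e, b), cons(b, b)))), b), cons(m(b, cons(e, m(b, m(b, cons(e, b), cons(cons(e, b), cons(e, b))), cons(b, cons(b, b)))), cons(e, cons(b, b))), cons(pair(e, b), b)))  →  m(b, cons(e, m(b, m(b, cons(e, b), cons(cons(e, b), cons(e, b))), cons(b, cons(b, b)))), cons(e, cons(b, b)))   [R4 at ε]
2. m(b, cons(e, m(b, m(b, cons(e, b), cons(cons(e, b), cons(e, b))), cons(b, cons(b, b)))), cons(e, cons(b, b)))  →  m(b, cons(e, m(b, cons(e, b), cons(b, cons(b, b)))), cons(e, cons(b, b)))   [R4 at 2.2.2]
3. m(b, cons(e, m(b, cons(e, b), cons(b, cons(b, b)))), cons(e, cons(b, b)))  →  m(b, cons(e, b), cons(e, cons(b, b)))   [R4 at 2.2]
4. m(b, cons(e, b), cons(e, cons(b, b)))  →  e   [R4 at ε]

yes — NF(t₁) = e, NF(t₂) = e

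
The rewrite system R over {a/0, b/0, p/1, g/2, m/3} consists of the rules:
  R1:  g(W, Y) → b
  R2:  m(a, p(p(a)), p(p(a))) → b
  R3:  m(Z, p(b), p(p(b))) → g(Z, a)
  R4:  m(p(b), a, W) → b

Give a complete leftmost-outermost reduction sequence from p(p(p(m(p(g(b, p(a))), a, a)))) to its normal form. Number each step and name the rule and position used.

1. p(p(p(m(p(g(b, p(a))), a, a))))  →  p(p(p(m(p(b), a, a))))   [R1 at 1.1.1.1.1]
2. p(p(p(m(p(b), a, a))))  →  p(p(p(b)))   [R4 at 1.1.1]

p(p(p(b)))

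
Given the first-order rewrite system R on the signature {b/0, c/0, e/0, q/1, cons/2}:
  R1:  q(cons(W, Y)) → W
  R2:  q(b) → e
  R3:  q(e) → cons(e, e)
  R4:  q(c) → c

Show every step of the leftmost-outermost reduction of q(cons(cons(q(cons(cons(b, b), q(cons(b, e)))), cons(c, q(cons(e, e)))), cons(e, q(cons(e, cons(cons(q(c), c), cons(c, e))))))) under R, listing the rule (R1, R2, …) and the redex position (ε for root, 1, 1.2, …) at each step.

1. q(cons(cons(q(cons(cons(b, b), q(cons(b, e)))), cons(c, q(cons(e, e)))), cons(e, q(cons(e, cons(cons(q(c), c), cons(c, e)))))))  →  cons(q(cons(cons(b, b), q(cons(b, e)))), cons(c, q(cons(e, e))))   [R1 at ε]
2. cons(q(cons(cons(b, b), q(cons(b, e)))), cons(c, q(cons(e, e))))  →  cons(cons(b, b), cons(c, q(cons(e, e))))   [R1 at 1]
3. cons(cons(b, b), cons(c, q(cons(e, e))))  →  cons(cons(b, b), cons(c, e))   [R1 at 2.2]

cons(cons(b, b), cons(c, e))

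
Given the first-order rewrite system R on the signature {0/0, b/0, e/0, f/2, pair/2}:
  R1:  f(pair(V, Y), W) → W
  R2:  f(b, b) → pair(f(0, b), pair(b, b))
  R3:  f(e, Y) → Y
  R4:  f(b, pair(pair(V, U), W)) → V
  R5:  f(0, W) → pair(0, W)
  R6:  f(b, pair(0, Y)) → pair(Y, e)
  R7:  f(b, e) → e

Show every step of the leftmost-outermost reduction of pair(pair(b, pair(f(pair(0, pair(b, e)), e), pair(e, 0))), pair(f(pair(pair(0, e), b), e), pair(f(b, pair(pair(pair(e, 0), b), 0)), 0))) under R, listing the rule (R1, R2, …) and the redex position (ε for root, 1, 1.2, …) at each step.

pair(pair(b, pair(e, pair(e, 0))), pair(e, pair(pair(e, 0), 0)))

1. pair(pair(b, pair(f(pair(0, pair(b, e)), e), pair(e, 0))), pair(f(pair(pair(0, e), b), e), pair(f(b, pair(pair(pair(e, 0), b), 0)), 0)))  →  pair(pair(b, pair(e, pair(e, 0))), pair(f(pair(pair(0, e), b), e), pair(f(b, pair(pair(pair(e, 0), b), 0)), 0)))   [R1 at 1.2.1]
2. pair(pair(b, pair(e, pair(e, 0))), pair(f(pair(pair(0, e), b), e), pair(f(b, pair(pair(pair(e, 0), b), 0)), 0)))  →  pair(pair(b, pair(e, pair(e, 0))), pair(e, pair(f(b, pair(pair(pair(e, 0), b), 0)), 0)))   [R1 at 2.1]
3. pair(pair(b, pair(e, pair(e, 0))), pair(e, pair(f(b, pair(pair(pair(e, 0), b), 0)), 0)))  →  pair(pair(b, pair(e, pair(e, 0))), pair(e, pair(pair(e, 0), 0)))   [R4 at 2.2.1]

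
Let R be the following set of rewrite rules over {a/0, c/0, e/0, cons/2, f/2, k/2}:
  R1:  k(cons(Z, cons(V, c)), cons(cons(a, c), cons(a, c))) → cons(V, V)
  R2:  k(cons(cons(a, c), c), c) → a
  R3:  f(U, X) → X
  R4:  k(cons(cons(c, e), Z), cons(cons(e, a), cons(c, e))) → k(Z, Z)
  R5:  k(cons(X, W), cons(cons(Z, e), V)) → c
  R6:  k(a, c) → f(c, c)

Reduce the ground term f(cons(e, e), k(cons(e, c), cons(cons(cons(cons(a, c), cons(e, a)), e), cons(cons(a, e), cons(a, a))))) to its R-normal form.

c

1. f(cons(e, e), k(cons(e, c), cons(cons(cons(cons(a, c), cons(e, a)), e), cons(cons(a, e), cons(a, a)))))  →  k(cons(e, c), cons(cons(cons(cons(a, c), cons(e, a)), e), cons(cons(a, e), cons(a, a))))   [R3 at ε]
2. k(cons(e, c), cons(cons(cons(cons(a, c), cons(e, a)), e), cons(cons(a, e), cons(a, a))))  →  c   [R5 at ε]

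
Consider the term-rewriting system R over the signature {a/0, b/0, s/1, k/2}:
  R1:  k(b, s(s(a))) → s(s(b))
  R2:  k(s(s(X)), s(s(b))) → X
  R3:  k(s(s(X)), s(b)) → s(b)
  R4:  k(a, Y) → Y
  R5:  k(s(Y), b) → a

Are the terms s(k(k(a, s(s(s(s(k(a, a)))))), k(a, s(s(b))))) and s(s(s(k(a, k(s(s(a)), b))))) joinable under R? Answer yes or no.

yes — NF(t₁) = s(s(s(a))), NF(t₂) = s(s(s(a)))

Reduce t₁ = s(k(k(a, s(s(s(s(k(a, a)))))), k(a, s(s(b))))):
1. s(k(k(a, s(s(s(s(k(a, a)))))), k(a, s(s(b)))))  →  s(k(s(s(s(s(k(a, a))))), k(a, s(s(b)))))   [R4 at 1.1]
2. s(k(s(s(s(s(k(a, a))))), k(a, s(s(b)))))  →  s(k(s(s(s(s(a)))), k(a, s(s(b)))))   [R4 at 1.1.1.1.1.1]
3. s(k(s(s(s(s(a)))), k(a, s(s(b)))))  →  s(k(s(s(s(s(a)))), s(s(b))))   [R4 at 1.2]
4. s(k(s(s(s(s(a)))), s(s(b))))  →  s(s(s(a)))   [R2 at 1]

Reduce t₂ = s(s(s(k(a, k(s(s(a)), b))))):
1. s(s(s(k(a, k(s(s(a)), b)))))  →  s(s(s(k(s(s(a)), b))))   [R4 at 1.1.1]
2. s(s(s(k(s(s(a)), b))))  →  s(s(s(a)))   [R5 at 1.1.1]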